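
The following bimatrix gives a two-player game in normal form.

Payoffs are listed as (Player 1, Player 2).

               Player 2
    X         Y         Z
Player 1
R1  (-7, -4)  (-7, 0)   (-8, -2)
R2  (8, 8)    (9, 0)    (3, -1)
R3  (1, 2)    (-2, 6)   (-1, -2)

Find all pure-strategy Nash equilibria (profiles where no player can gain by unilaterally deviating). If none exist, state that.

Check each profile: it is a Nash equilibrium iff no player can strictly gain by switching unilaterally.
(R1, X): Player 1 can switch to R2 (-7 → 8). Not NE.
(R1, Y): Player 1 can switch to R2 (-7 → 9). Not NE.
(R1, Z): Player 1 can switch to R2 (-8 → 3). Not NE.
(R2, X): Player 1 gets 8, best alternative 1; Player 2 gets 8, best alternative 0. No profitable deviation — NE.
(R2, Y): Player 2 can switch to X (0 → 8). Not NE.
(R2, Z): Player 2 can switch to X (-1 → 8). Not NE.
(R3, X): Player 1 can switch to R2 (1 → 8). Not NE.
(R3, Y): Player 1 can switch to R2 (-2 → 9). Not NE.
(R3, Z): Player 1 can switch to R2 (-1 → 3). Not NE.

The unique pure-strategy Nash equilibrium is (R2, X).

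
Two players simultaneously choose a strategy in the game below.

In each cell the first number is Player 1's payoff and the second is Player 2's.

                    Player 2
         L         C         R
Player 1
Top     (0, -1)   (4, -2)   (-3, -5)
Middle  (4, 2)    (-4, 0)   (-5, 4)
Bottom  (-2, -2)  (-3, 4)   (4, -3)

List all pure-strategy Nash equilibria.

Mark each player's best response to every combination of opponents' strategies; a profile where every player is best-responding is a pure Nash equilibrium.
Player 1 against L: payoffs 0, 4, -2 → best response Middle.
Player 1 against C: payoffs 4, -4, -3 → best response Top.
Player 1 against R: payoffs -3, -5, 4 → best response Bottom.
Player 2 against Top: payoffs -1, -2, -5 → best response L.
Player 2 against Middle: payoffs 2, 0, 4 → best response R.
Player 2 against Bottom: payoffs -2, 4, -3 → best response C.
No profile is a mutual best response for all players.

There is no pure-strategy Nash equilibrium.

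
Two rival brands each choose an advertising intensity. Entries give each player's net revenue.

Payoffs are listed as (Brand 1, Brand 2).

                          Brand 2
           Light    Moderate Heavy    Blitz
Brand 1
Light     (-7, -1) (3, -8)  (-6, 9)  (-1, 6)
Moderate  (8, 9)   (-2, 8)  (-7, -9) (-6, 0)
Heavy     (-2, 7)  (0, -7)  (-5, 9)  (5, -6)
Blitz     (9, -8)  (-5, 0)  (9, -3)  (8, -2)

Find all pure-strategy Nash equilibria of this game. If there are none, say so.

There is no pure-strategy Nash equilibrium.

Check each profile: it is a Nash equilibrium iff no player can strictly gain by switching unilaterally.
(Light, Light): Brand 1 can switch to Moderate (-7 → 8). Not NE.
(Light, Moderate): Brand 2 can switch to Light (-8 → -1). Not NE.
(Light, Heavy): Brand 1 can switch to Heavy (-6 → -5). Not NE.
(Light, Blitz): Brand 1 can switch to Heavy (-1 → 5). Not NE.
(Moderate, Light): Brand 1 can switch to Blitz (8 → 9). Not NE.
(Moderate, Moderate): Brand 1 can switch to Light (-2 → 3). Not NE.
(The remaining 10 profiles each have a profitable deviation by the same check.)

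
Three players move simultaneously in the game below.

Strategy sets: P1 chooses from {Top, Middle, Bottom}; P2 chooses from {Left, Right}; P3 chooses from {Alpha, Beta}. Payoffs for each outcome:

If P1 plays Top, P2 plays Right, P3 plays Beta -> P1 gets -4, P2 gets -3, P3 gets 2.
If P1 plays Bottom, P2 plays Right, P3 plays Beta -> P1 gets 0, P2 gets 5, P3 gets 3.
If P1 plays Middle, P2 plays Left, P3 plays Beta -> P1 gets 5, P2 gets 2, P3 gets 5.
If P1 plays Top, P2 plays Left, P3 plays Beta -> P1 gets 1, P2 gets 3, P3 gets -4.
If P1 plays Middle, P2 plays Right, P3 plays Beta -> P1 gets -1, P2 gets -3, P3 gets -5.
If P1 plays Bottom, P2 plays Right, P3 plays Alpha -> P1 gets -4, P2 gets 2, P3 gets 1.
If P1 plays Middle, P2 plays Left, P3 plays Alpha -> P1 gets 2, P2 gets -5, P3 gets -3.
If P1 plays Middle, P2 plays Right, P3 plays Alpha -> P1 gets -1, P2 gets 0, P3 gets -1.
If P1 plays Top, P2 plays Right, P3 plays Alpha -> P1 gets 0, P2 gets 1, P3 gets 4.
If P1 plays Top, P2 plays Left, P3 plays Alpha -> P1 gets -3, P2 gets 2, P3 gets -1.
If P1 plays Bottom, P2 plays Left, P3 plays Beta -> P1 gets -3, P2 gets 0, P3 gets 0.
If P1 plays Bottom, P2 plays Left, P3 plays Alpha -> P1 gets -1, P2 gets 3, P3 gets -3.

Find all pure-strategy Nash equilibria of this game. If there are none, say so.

Pure-strategy Nash equilibria: (Middle, Left, Beta) and (Bottom, Right, Beta)

P1 against (Left, Alpha): payoffs -3, 2, -1 → best response Middle.
P1 against (Left, Beta): payoffs 1, 5, -3 → best response Middle.
P1 against (Right, Alpha): payoffs 0, -1, -4 → best response Top.
P1 against (Right, Beta): payoffs -4, -1, 0 → best response Bottom.
P2 against (Top, Alpha): payoffs 2, 1 → best response Left.
P2 against (Top, Beta): payoffs 3, -3 → best response Left.
P2 against (Middle, Alpha): payoffs -5, 0 → best response Right.
P2 against (Middle, Beta): payoffs 2, -3 → best response Left.
P2 against (Bottom, Alpha): payoffs 3, 2 → best response Left.
P2 against (Bottom, Beta): payoffs 0, 5 → best response Right.
P3 against (Top, Left): payoffs -1, -4 → best response Alpha.
P3 against (Top, Right): payoffs 4, 2 → best response Alpha.
P3 against (Middle, Left): payoffs -3, 5 → best response Beta.
P3 against (Middle, Right): payoffs -1, -5 → best response Alpha.
P3 against (Bottom, Left): payoffs -3, 0 → best response Beta.
P3 against (Bottom, Right): payoffs 1, 3 → best response Beta.
Mutual best responses: (Middle, Left, Beta); (Bottom, Right, Beta).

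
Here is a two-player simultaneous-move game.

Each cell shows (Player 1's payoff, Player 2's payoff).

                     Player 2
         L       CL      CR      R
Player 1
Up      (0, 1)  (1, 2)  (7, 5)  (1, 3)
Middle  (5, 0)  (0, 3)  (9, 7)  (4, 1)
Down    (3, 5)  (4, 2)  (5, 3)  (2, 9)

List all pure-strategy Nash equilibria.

For each strategy profile, look for a profitable unilateral deviation.
(Up, L): Player 1 can switch to Middle (0 → 5). Not NE.
(Up, CL): Player 1 can switch to Down (1 → 4). Not NE.
(Up, CR): Player 1 can switch to Middle (7 → 9). Not NE.
(Up, R): Player 1 can switch to Middle (1 → 4). Not NE.
(Middle, L): Player 2 can switch to CL (0 → 3). Not NE.
(Middle, CL): Player 1 can switch to Up (0 → 1). Not NE.
(Middle, CR): Player 1 gets 9, best alternative 7; Player 2 gets 7, best alternative 3. No profitable deviation — NE.
(The remaining 5 profiles each have a profitable deviation by the same check.)

(Middle, CR)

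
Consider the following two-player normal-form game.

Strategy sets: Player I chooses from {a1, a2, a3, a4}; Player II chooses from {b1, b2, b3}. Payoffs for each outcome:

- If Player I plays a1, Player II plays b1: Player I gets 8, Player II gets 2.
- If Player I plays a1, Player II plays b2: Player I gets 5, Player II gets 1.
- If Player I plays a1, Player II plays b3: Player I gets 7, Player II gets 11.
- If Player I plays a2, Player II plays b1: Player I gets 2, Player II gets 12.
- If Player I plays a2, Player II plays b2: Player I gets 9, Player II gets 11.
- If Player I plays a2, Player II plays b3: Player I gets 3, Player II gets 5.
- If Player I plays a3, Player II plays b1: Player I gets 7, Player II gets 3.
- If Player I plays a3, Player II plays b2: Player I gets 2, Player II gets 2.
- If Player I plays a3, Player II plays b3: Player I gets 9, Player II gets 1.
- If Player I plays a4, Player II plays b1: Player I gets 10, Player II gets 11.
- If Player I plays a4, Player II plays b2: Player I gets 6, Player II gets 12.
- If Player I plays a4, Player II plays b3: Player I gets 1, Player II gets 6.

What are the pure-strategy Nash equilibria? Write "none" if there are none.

none

(a1, b1): Player I can switch to a4 (8 → 10). Not NE.
(a1, b2): Player I can switch to a2 (5 → 9). Not NE.
(a1, b3): Player I can switch to a3 (7 → 9). Not NE.
(a2, b1): Player I can switch to a1 (2 → 8). Not NE.
(a2, b2): Player II can switch to b1 (11 → 12). Not NE.
(a2, b3): Player I can switch to a1 (3 → 7). Not NE.
(a3, b1): Player I can switch to a1 (7 → 8). Not NE.
(a3, b2): Player I can switch to a1 (2 → 5). Not NE.
(a3, b3): Player II can switch to b1 (1 → 3). Not NE.
(a4, b1): Player II can switch to b2 (11 → 12). Not NE.
(The remaining 2 profiles each have a profitable deviation by the same check.)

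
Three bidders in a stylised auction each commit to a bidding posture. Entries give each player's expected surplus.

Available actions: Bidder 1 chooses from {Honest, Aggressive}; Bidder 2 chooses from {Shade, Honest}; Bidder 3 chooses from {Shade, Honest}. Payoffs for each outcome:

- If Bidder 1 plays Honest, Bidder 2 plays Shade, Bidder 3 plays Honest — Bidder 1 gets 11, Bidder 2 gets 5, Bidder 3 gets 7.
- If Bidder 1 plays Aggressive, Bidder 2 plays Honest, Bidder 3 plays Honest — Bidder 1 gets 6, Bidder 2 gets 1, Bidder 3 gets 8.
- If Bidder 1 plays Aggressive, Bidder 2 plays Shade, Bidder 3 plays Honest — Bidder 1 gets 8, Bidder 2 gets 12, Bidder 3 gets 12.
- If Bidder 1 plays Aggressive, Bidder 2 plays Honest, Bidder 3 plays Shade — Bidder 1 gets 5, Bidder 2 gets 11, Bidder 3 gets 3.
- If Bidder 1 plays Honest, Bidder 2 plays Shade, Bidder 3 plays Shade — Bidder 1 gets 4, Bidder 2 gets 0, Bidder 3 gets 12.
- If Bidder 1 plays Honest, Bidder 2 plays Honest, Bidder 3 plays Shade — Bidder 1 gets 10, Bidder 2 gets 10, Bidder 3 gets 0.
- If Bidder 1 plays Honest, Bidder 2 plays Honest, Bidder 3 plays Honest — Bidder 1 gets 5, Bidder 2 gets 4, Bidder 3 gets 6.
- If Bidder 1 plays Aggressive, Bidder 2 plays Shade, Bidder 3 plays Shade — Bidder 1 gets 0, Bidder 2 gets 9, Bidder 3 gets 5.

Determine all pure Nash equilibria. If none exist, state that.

No pure-strategy Nash equilibrium.

For each strategy profile, look for a profitable unilateral deviation.
(Honest, Shade, Shade): Bidder 2 can switch to Honest (0 → 10). Not NE.
(Honest, Shade, Honest): Bidder 3 can switch to Shade (7 → 12). Not NE.
(Honest, Honest, Shade): Bidder 3 can switch to Honest (0 → 6). Not NE.
(Honest, Honest, Honest): Bidder 1 can switch to Aggressive (5 → 6). Not NE.
(Aggressive, Shade, Shade): Bidder 1 can switch to Honest (0 → 4). Not NE.
(Aggressive, Shade, Honest): Bidder 1 can switch to Honest (8 → 11). Not NE.
(Aggressive, Honest, Shade): Bidder 1 can switch to Honest (5 → 10). Not NE.
(Aggressive, Honest, Honest): Bidder 2 can switch to Shade (1 → 12). Not NE.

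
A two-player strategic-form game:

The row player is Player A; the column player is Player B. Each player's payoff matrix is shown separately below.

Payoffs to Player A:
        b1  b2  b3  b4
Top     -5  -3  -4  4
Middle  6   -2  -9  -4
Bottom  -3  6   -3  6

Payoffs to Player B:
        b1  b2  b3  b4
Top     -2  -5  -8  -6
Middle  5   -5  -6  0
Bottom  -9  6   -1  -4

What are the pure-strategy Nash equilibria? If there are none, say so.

Pure-strategy Nash equilibria: (Middle, b1) and (Bottom, b2)

(Top, b1): Player A can switch to Middle (-5 → 6). Not NE.
(Top, b2): Player A can switch to Middle (-3 → -2). Not NE.
(Top, b3): Player A can switch to Bottom (-4 → -3). Not NE.
(Top, b4): Player A can switch to Bottom (4 → 6). Not NE.
(Middle, b1): Player A gets 6, best alternative -3; Player B gets 5, best alternative 0. No profitable deviation — NE.
(Middle, b2): Player A can switch to Bottom (-2 → 6). Not NE.
(Middle, b3): Player A can switch to Top (-9 → -4). Not NE.
(Middle, b4): Player A can switch to Top (-4 → 4). Not NE.
(Bottom, b1): Player A can switch to Middle (-3 → 6). Not NE.
(Bottom, b2): Player A gets 6, best alternative -2; Player B gets 6, best alternative -1. No profitable deviation — NE.
(Bottom, b3): Player B can switch to b2 (-1 → 6). Not NE.
(Bottom, b4): Player B can switch to b2 (-4 → 6). Not NE.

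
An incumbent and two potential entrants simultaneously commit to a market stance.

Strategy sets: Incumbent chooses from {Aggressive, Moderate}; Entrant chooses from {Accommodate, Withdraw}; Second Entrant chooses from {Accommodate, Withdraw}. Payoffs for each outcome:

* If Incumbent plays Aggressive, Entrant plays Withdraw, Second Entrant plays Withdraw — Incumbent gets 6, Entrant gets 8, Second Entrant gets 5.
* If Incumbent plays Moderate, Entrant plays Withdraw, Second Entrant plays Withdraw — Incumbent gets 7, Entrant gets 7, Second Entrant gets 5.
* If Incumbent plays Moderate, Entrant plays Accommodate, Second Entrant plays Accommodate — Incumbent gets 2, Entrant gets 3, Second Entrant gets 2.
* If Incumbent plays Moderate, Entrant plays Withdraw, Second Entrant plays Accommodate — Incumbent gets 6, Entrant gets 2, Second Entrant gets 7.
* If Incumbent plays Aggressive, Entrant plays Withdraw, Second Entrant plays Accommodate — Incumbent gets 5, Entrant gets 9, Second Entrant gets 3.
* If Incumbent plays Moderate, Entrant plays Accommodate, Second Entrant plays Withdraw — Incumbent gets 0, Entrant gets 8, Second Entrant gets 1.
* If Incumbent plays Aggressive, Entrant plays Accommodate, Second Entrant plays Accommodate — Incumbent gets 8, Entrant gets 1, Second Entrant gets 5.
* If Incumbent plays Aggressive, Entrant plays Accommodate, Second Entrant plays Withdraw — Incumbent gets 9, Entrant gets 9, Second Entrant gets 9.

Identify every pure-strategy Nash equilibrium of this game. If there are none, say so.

(Aggressive, Accommodate, Withdraw)

For each strategy profile, look for a profitable unilateral deviation.
(Aggressive, Accommodate, Accommodate): Entrant can switch to Withdraw (1 → 9). Not NE.
(Aggressive, Accommodate, Withdraw): Incumbent gets 9, best alternative 0; Entrant gets 9, best alternative 8; Second Entrant gets 9, best alternative 5. No profitable deviation — NE.
(Aggressive, Withdraw, Accommodate): Incumbent can switch to Moderate (5 → 6). Not NE.
(Aggressive, Withdraw, Withdraw): Incumbent can switch to Moderate (6 → 7). Not NE.
(Moderate, Accommodate, Accommodate): Incumbent can switch to Aggressive (2 → 8). Not NE.
(Moderate, Accommodate, Withdraw): Incumbent can switch to Aggressive (0 → 9). Not NE.
(Moderate, Withdraw, Accommodate): Entrant can switch to Accommodate (2 → 3). Not NE.
(Moderate, Withdraw, Withdraw): Entrant can switch to Accommodate (7 → 8). Not NE.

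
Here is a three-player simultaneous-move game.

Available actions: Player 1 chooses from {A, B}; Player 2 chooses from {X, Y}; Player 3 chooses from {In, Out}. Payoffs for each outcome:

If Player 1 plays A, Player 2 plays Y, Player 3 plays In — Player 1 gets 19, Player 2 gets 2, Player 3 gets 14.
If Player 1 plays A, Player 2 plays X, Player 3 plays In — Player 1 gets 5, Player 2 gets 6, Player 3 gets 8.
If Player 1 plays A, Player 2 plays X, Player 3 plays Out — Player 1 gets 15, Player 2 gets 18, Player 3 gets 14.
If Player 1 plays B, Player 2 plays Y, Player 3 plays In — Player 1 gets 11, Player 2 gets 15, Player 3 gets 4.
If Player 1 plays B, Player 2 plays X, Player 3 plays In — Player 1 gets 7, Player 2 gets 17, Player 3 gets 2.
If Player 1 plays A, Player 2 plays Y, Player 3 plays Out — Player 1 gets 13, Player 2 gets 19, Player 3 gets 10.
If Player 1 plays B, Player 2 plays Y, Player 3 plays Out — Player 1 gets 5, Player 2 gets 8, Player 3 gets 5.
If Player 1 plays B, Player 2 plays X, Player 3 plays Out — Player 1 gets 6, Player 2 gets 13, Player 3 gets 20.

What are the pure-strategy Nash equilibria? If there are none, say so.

There is no pure-strategy Nash equilibrium.

(A, X, In): Player 1 can switch to B (5 → 7). Not NE.
(A, X, Out): Player 2 can switch to Y (18 → 19). Not NE.
(A, Y, In): Player 2 can switch to X (2 → 6). Not NE.
(A, Y, Out): Player 3 can switch to In (10 → 14). Not NE.
(B, X, In): Player 3 can switch to Out (2 → 20). Not NE.
(B, X, Out): Player 1 can switch to A (6 → 15). Not NE.
(B, Y, In): Player 1 can switch to A (11 → 19). Not NE.
(B, Y, Out): Player 1 can switch to A (5 → 13). Not NE.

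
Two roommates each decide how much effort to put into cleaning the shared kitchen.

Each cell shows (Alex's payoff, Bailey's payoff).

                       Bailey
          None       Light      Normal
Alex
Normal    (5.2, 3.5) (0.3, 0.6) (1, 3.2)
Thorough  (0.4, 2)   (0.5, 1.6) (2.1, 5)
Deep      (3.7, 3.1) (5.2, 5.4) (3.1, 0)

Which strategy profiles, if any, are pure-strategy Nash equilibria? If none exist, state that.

(Normal, None), (Deep, Light)

Alex against None: payoffs 5.2, 0.4, 3.7 → best response Normal.
Alex against Light: payoffs 0.3, 0.5, 5.2 → best response Deep.
Alex against Normal: payoffs 1, 2.1, 3.1 → best response Deep.
Bailey against Normal: payoffs 3.5, 0.6, 3.2 → best response None.
Bailey against Thorough: payoffs 2, 1.6, 5 → best response Normal.
Bailey against Deep: payoffs 3.1, 5.4, 0 → best response Light.
Mutual best responses: (Normal, None); (Deep, Light).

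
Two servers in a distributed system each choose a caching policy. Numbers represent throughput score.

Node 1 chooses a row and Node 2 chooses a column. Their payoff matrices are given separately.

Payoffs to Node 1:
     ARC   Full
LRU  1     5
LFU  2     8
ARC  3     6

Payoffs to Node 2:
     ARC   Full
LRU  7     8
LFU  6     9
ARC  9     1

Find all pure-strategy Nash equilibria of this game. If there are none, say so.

The pure Nash equilibria are (LFU, Full), (ARC, ARC).

For each player, find the best response to each opponent profile; mutual best responses are the pure NE.
Node 1 against ARC: payoffs 1, 2, 3 → best response ARC.
Node 1 against Full: payoffs 5, 8, 6 → best response LFU.
Node 2 against LRU: payoffs 7, 8 → best response Full.
Node 2 against LFU: payoffs 6, 9 → best response Full.
Node 2 against ARC: payoffs 9, 1 → best response ARC.
Mutual best responses: (LFU, Full); (ARC, ARC).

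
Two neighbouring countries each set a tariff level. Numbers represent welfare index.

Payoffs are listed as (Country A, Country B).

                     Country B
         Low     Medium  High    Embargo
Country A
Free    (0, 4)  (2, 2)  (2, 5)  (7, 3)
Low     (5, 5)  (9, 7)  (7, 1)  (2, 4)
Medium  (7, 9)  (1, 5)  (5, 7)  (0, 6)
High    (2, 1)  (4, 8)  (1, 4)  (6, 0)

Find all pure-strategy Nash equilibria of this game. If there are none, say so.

For each player, find the best response to each opponent profile; mutual best responses are the pure NE.
Country A against Low: payoffs 0, 5, 7, 2 → best response Medium.
Country A against Medium: payoffs 2, 9, 1, 4 → best response Low.
Country A against High: payoffs 2, 7, 5, 1 → best response Low.
Country A against Embargo: payoffs 7, 2, 0, 6 → best response Free.
Country B against Free: payoffs 4, 2, 5, 3 → best response High.
Country B against Low: payoffs 5, 7, 1, 4 → best response Medium.
Country B against Medium: payoffs 9, 5, 7, 6 → best response Low.
Country B against High: payoffs 1, 8, 4, 0 → best response Medium.
Mutual best responses: (Low, Medium); (Medium, Low).

Pure-strategy Nash equilibria: (Low, Medium); (Medium, Low)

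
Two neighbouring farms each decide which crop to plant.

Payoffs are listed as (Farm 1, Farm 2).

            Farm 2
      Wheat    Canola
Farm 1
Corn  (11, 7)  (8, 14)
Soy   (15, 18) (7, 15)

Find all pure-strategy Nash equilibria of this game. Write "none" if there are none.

(Corn, Canola) and (Soy, Wheat)

Mark each player's best response to every combination of opponents' strategies; a profile where every player is best-responding is a pure Nash equilibrium.
Farm 1 against Wheat: payoffs 11, 15 → best response Soy.
Farm 1 against Canola: payoffs 8, 7 → best response Corn.
Farm 2 against Corn: payoffs 7, 14 → best response Canola.
Farm 2 against Soy: payoffs 18, 15 → best response Wheat.
Mutual best responses: (Corn, Canola); (Soy, Wheat).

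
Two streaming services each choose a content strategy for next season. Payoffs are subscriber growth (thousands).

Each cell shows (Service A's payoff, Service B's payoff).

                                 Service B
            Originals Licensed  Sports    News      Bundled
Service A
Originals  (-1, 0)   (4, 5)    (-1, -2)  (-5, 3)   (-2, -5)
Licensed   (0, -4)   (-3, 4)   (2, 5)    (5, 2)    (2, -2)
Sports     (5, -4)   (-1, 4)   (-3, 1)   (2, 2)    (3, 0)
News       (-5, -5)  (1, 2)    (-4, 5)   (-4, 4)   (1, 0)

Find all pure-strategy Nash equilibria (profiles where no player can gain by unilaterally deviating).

(Originals, Originals): Service A can switch to Licensed (-1 → 0). Not NE.
(Originals, Licensed): Service A gets 4, best alternative 1; Service B gets 5, best alternative 3. No profitable deviation — NE.
(Originals, Sports): Service A can switch to Licensed (-1 → 2). Not NE.
(Originals, News): Service A can switch to Licensed (-5 → 5). Not NE.
(Originals, Bundled): Service A can switch to Licensed (-2 → 2). Not NE.
(Licensed, Originals): Service A can switch to Sports (0 → 5). Not NE.
(Licensed, Licensed): Service A can switch to Originals (-3 → 4). Not NE.
(Licensed, Sports): Service A gets 2, best alternative -1; Service B gets 5, best alternative 4. No profitable deviation — NE.
(Licensed, News): Service B can switch to Licensed (2 → 4). Not NE.
(Licensed, Bundled): Service A can switch to Sports (2 → 3). Not NE.
(The remaining 10 profiles each have a profitable deviation by the same check.)

Pure-strategy Nash equilibria: (Originals, Licensed), (Licensed, Sports)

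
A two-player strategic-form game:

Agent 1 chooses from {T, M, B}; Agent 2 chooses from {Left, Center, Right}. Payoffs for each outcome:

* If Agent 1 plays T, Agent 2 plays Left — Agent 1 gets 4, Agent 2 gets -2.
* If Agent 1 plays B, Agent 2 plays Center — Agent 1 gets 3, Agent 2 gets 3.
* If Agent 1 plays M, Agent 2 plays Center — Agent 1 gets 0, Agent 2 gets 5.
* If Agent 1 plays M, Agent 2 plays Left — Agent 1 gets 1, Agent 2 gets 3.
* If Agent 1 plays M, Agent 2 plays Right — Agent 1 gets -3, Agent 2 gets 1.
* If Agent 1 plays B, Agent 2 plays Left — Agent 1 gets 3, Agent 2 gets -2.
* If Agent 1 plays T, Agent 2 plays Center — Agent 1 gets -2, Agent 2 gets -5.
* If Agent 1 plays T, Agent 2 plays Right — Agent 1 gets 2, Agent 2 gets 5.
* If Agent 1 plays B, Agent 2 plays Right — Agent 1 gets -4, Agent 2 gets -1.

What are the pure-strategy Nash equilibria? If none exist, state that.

Pure-strategy Nash equilibria: (T, Right); (B, Center)

(T, Left): Agent 2 can switch to Right (-2 → 5). Not NE.
(T, Center): Agent 1 can switch to M (-2 → 0). Not NE.
(T, Right): Agent 1 gets 2, best alternative -3; Agent 2 gets 5, best alternative -2. No profitable deviation — NE.
(M, Left): Agent 1 can switch to T (1 → 4). Not NE.
(M, Center): Agent 1 can switch to B (0 → 3). Not NE.
(M, Right): Agent 1 can switch to T (-3 → 2). Not NE.
(B, Left): Agent 1 can switch to T (3 → 4). Not NE.
(B, Center): Agent 1 gets 3, best alternative 0; Agent 2 gets 3, best alternative -1. No profitable deviation — NE.
(B, Right): Agent 1 can switch to T (-4 → 2). Not NE.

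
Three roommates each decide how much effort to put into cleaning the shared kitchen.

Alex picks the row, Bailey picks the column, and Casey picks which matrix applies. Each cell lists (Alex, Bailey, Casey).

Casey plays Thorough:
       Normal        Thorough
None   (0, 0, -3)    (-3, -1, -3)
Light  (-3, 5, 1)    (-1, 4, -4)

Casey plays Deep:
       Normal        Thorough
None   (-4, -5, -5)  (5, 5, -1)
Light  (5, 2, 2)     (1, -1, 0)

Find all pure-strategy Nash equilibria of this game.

Alex against (Normal, Thorough): payoffs 0, -3 → best response None.
Alex against (Normal, Deep): payoffs -4, 5 → best response Light.
Alex against (Thorough, Thorough): payoffs -3, -1 → best response Light.
Alex against (Thorough, Deep): payoffs 5, 1 → best response None.
Bailey against (None, Thorough): payoffs 0, -1 → best response Normal.
Bailey against (None, Deep): payoffs -5, 5 → best response Thorough.
Bailey against (Light, Thorough): payoffs 5, 4 → best response Normal.
Bailey against (Light, Deep): payoffs 2, -1 → best response Normal.
Casey against (None, Normal): payoffs -3, -5 → best response Thorough.
Casey against (None, Thorough): payoffs -3, -1 → best response Deep.
Casey against (Light, Normal): payoffs 1, 2 → best response Deep.
Casey against (Light, Thorough): payoffs -4, 0 → best response Deep.
Mutual best responses: (None, Normal, Thorough); (None, Thorough, Deep); (Light, Normal, Deep).

The pure Nash equilibria are (None, Normal, Thorough) and (None, Thorough, Deep) and (Light, Normal, Deep).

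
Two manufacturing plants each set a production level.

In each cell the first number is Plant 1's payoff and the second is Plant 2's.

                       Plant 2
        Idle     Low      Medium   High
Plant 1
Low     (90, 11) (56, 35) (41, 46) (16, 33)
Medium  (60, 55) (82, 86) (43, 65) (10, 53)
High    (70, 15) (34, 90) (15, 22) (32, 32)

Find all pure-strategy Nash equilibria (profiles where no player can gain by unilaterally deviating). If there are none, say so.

The unique pure-strategy Nash equilibrium is (Medium, Low).

Mark each player's best response to every combination of opponents' strategies; a profile where every player is best-responding is a pure Nash equilibrium.
Plant 1 against Idle: payoffs 90, 60, 70 → best response Low.
Plant 1 against Low: payoffs 56, 82, 34 → best response Medium.
Plant 1 against Medium: payoffs 41, 43, 15 → best response Medium.
Plant 1 against High: payoffs 16, 10, 32 → best response High.
Plant 2 against Low: payoffs 11, 35, 46, 33 → best response Medium.
Plant 2 against Medium: payoffs 55, 86, 65, 53 → best response Low.
Plant 2 against High: payoffs 15, 90, 22, 32 → best response Low.
Mutual best responses: (Medium, Low).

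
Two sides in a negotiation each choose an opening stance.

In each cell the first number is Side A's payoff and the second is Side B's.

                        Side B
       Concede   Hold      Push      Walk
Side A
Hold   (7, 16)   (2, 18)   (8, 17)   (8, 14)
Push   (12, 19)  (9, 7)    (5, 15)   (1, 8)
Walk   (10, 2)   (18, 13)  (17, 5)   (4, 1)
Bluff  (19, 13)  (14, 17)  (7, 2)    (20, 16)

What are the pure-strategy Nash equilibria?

The unique pure-strategy Nash equilibrium is (Walk, Hold).

Side A against Concede: payoffs 7, 12, 10, 19 → best response Bluff.
Side A against Hold: payoffs 2, 9, 18, 14 → best response Walk.
Side A against Push: payoffs 8, 5, 17, 7 → best response Walk.
Side A against Walk: payoffs 8, 1, 4, 20 → best response Bluff.
Side B against Hold: payoffs 16, 18, 17, 14 → best response Hold.
Side B against Push: payoffs 19, 7, 15, 8 → best response Concede.
Side B against Walk: payoffs 2, 13, 5, 1 → best response Hold.
Side B against Bluff: payoffs 13, 17, 2, 16 → best response Hold.
Mutual best responses: (Walk, Hold).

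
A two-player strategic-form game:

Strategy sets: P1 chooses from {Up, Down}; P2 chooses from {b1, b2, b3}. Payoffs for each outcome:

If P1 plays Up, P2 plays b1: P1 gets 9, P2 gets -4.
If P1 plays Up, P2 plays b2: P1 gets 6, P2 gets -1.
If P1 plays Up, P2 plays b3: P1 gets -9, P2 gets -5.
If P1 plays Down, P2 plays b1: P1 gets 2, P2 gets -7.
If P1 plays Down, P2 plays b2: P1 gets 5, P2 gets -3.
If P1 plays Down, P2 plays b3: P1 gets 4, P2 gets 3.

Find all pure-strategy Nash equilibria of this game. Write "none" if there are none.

(Up, b1): P2 can switch to b2 (-4 → -1). Not NE.
(Up, b2): P1 gets 6, best alternative 5; P2 gets -1, best alternative -4. No profitable deviation — NE.
(Up, b3): P1 can switch to Down (-9 → 4). Not NE.
(Down, b1): P1 can switch to Up (2 → 9). Not NE.
(Down, b2): P1 can switch to Up (5 → 6). Not NE.
(Down, b3): P1 gets 4, best alternative -9; P2 gets 3, best alternative -3. No profitable deviation — NE.

The pure Nash equilibria are (Up, b2) and (Down, b3).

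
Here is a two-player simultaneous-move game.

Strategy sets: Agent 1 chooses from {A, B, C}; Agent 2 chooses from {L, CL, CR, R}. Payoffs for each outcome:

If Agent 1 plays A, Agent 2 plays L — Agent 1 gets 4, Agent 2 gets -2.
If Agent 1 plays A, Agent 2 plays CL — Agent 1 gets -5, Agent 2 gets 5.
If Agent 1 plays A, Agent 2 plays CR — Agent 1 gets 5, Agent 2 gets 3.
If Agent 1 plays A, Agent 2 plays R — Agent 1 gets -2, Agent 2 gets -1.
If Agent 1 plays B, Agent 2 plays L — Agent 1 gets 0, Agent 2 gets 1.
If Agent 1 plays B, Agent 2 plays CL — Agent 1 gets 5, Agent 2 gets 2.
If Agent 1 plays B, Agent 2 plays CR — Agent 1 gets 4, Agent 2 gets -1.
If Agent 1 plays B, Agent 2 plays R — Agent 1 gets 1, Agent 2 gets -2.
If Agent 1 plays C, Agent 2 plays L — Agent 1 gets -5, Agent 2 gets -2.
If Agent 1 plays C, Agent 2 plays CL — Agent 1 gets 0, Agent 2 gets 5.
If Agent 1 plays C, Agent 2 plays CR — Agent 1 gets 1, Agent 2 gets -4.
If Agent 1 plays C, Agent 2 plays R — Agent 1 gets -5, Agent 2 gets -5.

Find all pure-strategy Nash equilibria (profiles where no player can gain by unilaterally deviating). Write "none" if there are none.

(A, L): Agent 2 can switch to CL (-2 → 5). Not NE.
(A, CL): Agent 1 can switch to B (-5 → 5). Not NE.
(A, CR): Agent 2 can switch to CL (3 → 5). Not NE.
(A, R): Agent 1 can switch to B (-2 → 1). Not NE.
(B, L): Agent 1 can switch to A (0 → 4). Not NE.
(B, CL): Agent 1 gets 5, best alternative 0; Agent 2 gets 2, best alternative 1. No profitable deviation — NE.
(B, CR): Agent 1 can switch to A (4 → 5). Not NE.
(The remaining 5 profiles each have a profitable deviation by the same check.)

The unique pure-strategy Nash equilibrium is (B, CL).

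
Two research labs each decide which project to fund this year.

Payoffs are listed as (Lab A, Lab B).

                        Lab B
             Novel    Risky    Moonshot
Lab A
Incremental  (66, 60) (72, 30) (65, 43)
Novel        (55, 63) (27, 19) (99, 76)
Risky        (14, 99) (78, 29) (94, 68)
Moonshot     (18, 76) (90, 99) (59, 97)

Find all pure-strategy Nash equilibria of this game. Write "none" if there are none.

Lab A against Novel: payoffs 66, 55, 14, 18 → best response Incremental.
Lab A against Risky: payoffs 72, 27, 78, 90 → best response Moonshot.
Lab A against Moonshot: payoffs 65, 99, 94, 59 → best response Novel.
Lab B against Incremental: payoffs 60, 30, 43 → best response Novel.
Lab B against Novel: payoffs 63, 19, 76 → best response Moonshot.
Lab B against Risky: payoffs 99, 29, 68 → best response Novel.
Lab B against Moonshot: payoffs 76, 99, 97 → best response Risky.
Mutual best responses: (Incremental, Novel); (Novel, Moonshot); (Moonshot, Risky).

The pure Nash equilibria are (Incremental, Novel); (Novel, Moonshot); (Moonshot, Risky).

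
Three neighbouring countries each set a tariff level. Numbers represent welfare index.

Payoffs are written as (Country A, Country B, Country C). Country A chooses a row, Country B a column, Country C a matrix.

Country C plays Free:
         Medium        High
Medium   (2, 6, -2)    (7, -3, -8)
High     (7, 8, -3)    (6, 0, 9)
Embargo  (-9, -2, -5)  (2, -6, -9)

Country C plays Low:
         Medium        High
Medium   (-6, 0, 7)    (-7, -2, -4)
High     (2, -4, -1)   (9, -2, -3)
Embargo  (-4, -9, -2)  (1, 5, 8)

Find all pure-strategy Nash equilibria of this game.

This game has no pure Nash equilibrium.

For each player, find the best response to each opponent profile; mutual best responses are the pure NE.
Country A against (Medium, Free): payoffs 2, 7, -9 → best response High.
Country A against (Medium, Low): payoffs -6, 2, -4 → best response High.
Country A against (High, Free): payoffs 7, 6, 2 → best response Medium.
Country A against (High, Low): payoffs -7, 9, 1 → best response High.
Country B against (Medium, Free): payoffs 6, -3 → best response Medium.
Country B against (Medium, Low): payoffs 0, -2 → best response Medium.
Country B against (High, Free): payoffs 8, 0 → best response Medium.
Country B against (High, Low): payoffs -4, -2 → best response High.
Country B against (Embargo, Free): payoffs -2, -6 → best response Medium.
Country B against (Embargo, Low): payoffs -9, 5 → best response High.
Country C against (Medium, Medium): payoffs -2, 7 → best response Low.
Country C against (Medium, High): payoffs -8, -4 → best response Low.
Country C against (High, Medium): payoffs -3, -1 → best response Low.
Country C against (High, High): payoffs 9, -3 → best response Free.
Country C against (Embargo, Medium): payoffs -5, -2 → best response Low.
Country C against (Embargo, High): payoffs -9, 8 → best response Low.
No profile is a mutual best response for all players.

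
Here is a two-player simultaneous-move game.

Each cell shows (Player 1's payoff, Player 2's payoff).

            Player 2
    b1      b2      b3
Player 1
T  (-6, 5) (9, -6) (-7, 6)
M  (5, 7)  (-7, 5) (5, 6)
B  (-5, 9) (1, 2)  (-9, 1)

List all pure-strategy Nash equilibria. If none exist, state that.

(M, b1)

Mark each player's best response to every combination of opponents' strategies; a profile where every player is best-responding is a pure Nash equilibrium.
Player 1 against b1: payoffs -6, 5, -5 → best response M.
Player 1 against b2: payoffs 9, -7, 1 → best response T.
Player 1 against b3: payoffs -7, 5, -9 → best response M.
Player 2 against T: payoffs 5, -6, 6 → best response b3.
Player 2 against M: payoffs 7, 5, 6 → best response b1.
Player 2 against B: payoffs 9, 2, 1 → best response b1.
Mutual best responses: (M, b1).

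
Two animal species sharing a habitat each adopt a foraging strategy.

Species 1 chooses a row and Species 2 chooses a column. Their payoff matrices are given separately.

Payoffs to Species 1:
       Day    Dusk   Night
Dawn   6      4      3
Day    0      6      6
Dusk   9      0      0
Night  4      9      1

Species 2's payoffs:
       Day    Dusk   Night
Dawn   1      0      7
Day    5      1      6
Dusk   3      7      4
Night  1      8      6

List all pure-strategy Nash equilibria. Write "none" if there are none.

The pure Nash equilibria are (Day, Night), (Night, Dusk).

Species 1 against Day: payoffs 6, 0, 9, 4 → best response Dusk.
Species 1 against Dusk: payoffs 4, 6, 0, 9 → best response Night.
Species 1 against Night: payoffs 3, 6, 0, 1 → best response Day.
Species 2 against Dawn: payoffs 1, 0, 7 → best response Night.
Species 2 against Day: payoffs 5, 1, 6 → best response Night.
Species 2 against Dusk: payoffs 3, 7, 4 → best response Dusk.
Species 2 against Night: payoffs 1, 8, 6 → best response Dusk.
Mutual best responses: (Day, Night); (Night, Dusk).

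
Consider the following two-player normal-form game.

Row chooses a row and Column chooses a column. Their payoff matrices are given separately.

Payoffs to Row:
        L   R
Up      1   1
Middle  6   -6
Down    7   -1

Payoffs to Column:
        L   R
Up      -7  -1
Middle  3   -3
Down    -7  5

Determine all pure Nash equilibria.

Pure NE: (Up, R)

Row against L: payoffs 1, 6, 7 → best response Down.
Row against R: payoffs 1, -6, -1 → best response Up.
Column against Up: payoffs -7, -1 → best response R.
Column against Middle: payoffs 3, -3 → best response L.
Column against Down: payoffs -7, 5 → best response R.
Mutual best responses: (Up, R).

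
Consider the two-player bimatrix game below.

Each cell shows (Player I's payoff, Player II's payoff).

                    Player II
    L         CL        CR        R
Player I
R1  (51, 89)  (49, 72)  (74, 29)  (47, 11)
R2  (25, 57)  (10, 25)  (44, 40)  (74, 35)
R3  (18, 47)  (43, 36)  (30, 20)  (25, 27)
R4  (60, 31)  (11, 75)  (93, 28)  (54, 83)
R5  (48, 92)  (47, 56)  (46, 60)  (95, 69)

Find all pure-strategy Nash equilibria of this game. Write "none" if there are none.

Mark each player's best response to every combination of opponents' strategies; a profile where every player is best-responding is a pure Nash equilibrium.
Player I against L: payoffs 51, 25, 18, 60, 48 → best response R4.
Player I against CL: payoffs 49, 10, 43, 11, 47 → best response R1.
Player I against CR: payoffs 74, 44, 30, 93, 46 → best response R4.
Player I against R: payoffs 47, 74, 25, 54, 95 → best response R5.
Player II against R1: payoffs 89, 72, 29, 11 → best response L.
Player II against R2: payoffs 57, 25, 40, 35 → best response L.
Player II against R3: payoffs 47, 36, 20, 27 → best response L.
Player II against R4: payoffs 31, 75, 28, 83 → best response R.
Player II against R5: payoffs 92, 56, 60, 69 → best response L.
No profile is a mutual best response for all players.

none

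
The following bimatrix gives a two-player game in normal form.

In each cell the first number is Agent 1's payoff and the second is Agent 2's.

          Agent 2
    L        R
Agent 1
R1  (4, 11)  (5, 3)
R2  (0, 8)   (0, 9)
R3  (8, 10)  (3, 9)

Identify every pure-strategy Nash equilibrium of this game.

The unique pure-strategy Nash equilibrium is (R3, L).

Mark each player's best response to every combination of opponents' strategies; a profile where every player is best-responding is a pure Nash equilibrium.
Agent 1 against L: payoffs 4, 0, 8 → best response R3.
Agent 1 against R: payoffs 5, 0, 3 → best response R1.
Agent 2 against R1: payoffs 11, 3 → best response L.
Agent 2 against R2: payoffs 8, 9 → best response R.
Agent 2 against R3: payoffs 10, 9 → best response L.
Mutual best responses: (R3, L).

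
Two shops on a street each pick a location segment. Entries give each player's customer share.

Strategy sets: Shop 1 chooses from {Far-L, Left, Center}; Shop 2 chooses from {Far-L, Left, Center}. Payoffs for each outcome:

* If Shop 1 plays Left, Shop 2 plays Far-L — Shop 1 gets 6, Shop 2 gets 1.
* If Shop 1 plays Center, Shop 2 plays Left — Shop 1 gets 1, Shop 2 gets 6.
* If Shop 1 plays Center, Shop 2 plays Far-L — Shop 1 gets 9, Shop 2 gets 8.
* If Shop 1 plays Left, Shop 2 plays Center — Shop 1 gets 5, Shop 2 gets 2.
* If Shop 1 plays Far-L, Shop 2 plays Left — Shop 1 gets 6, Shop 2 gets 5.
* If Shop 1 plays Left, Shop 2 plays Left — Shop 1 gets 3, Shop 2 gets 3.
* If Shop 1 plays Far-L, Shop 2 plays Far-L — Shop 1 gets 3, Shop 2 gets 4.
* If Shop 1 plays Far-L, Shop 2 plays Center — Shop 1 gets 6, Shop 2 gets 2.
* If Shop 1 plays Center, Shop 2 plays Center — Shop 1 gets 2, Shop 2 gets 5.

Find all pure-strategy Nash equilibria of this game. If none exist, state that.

Pure-strategy Nash equilibria: (Far-L, Left) and (Center, Far-L)

For each strategy profile, look for a profitable unilateral deviation.
(Far-L, Far-L): Shop 1 can switch to Left (3 → 6). Not NE.
(Far-L, Left): Shop 1 gets 6, best alternative 3; Shop 2 gets 5, best alternative 4. No profitable deviation — NE.
(Far-L, Center): Shop 2 can switch to Far-L (2 → 4). Not NE.
(Left, Far-L): Shop 1 can switch to Center (6 → 9). Not NE.
(Left, Left): Shop 1 can switch to Far-L (3 → 6). Not NE.
(Left, Center): Shop 1 can switch to Far-L (5 → 6). Not NE.
(Center, Far-L): Shop 1 gets 9, best alternative 6; Shop 2 gets 8, best alternative 6. No profitable deviation — NE.
(Center, Left): Shop 1 can switch to Far-L (1 → 6). Not NE.
(Center, Center): Shop 1 can switch to Far-L (2 → 6). Not NE.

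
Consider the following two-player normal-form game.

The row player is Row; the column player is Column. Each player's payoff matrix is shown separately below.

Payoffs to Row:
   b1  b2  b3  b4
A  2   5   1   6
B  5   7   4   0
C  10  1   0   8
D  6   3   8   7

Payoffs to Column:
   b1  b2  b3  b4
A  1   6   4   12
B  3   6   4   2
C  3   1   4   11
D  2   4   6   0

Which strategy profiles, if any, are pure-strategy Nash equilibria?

Mark each player's best response to every combination of opponents' strategies; a profile where every player is best-responding is a pure Nash equilibrium.
Row against b1: payoffs 2, 5, 10, 6 → best response C.
Row against b2: payoffs 5, 7, 1, 3 → best response B.
Row against b3: payoffs 1, 4, 0, 8 → best response D.
Row against b4: payoffs 6, 0, 8, 7 → best response C.
Column against A: payoffs 1, 6, 4, 12 → best response b4.
Column against B: payoffs 3, 6, 4, 2 → best response b2.
Column against C: payoffs 3, 1, 4, 11 → best response b4.
Column against D: payoffs 2, 4, 6, 0 → best response b3.
Mutual best responses: (B, b2); (C, b4); (D, b3).

(B, b2) and (C, b4) and (D, b3)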